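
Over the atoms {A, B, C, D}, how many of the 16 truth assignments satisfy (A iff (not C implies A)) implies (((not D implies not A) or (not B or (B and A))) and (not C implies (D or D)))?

12

Initial set: {((A iff (not C implies A)) implies (((not D implies not A) or (not B or (B and A))) and (not C implies (D or D))))}.
((A iff (not C implies A)) implies (((not D implies not A) or (not B or (B and A))) and (not C implies (D or D)))): β-rule — branch into not (A iff (not C implies A))  //  (((not D implies not A) or (not B or (B and A))) and (not C implies (D or D))).
  branch 1 (add not (A iff (not C implies A))):
    not (A iff (not C implies A)): β-rule — branch into A, not (not C implies A)  //  not A, (not C implies A).
      branch 1.1 (add A, not (not C implies A)):
        not (not C implies A): α-rule — add not C, not A.
        × closes — contains both A and not A.
      branch 1.2 (add not A, (not C implies A)):
        (not C implies A): β-rule — branch into not not C  //  A.
          branch 1.2.1 (add not not C):
            ○ open, literals {A=0, C=1}.
          branch 1.2.2 (add A):
            × closes — contains both A and not A.
  branch 2 (add (((not D implies not A) or (not B or (B and A))) and (not C implies (D or D)))):
    (((not D implies not A) or (not B or (B and A))) and (not C implies (D or D))): α-rule — add ((not D implies not A) or (not B or (B and A))), (not C implies (D or D)).
    ((not D implies not A) or (not B or (B and A))): β-rule — branch into (not D implies not A)  //  (not B or (B and A)).
      branch 2.1 (add (not D implies not A)):
        (not C implies (D or D)): β-rule — branch into not not C  //  (D or D).
          branch 2.1.1 (add not not C):
            (not D implies not A): β-rule — branch into not not D  //  not A.
              branch 2.1.1.1 (add not not D):
                ○ open, literals {C=1, D=1}.
              branch 2.1.1.2 (add not A):
                ○ open, literals {A=0, C=1}.
          branch 2.1.2 (add (D or D)):
            (not D implies not A): β-rule — branch into not not D  //  not A.
              branch 2.1.2.1 (add not not D):
                (D or D): β-rule — branch into D  //  D.
                  branch 2.1.2.1.1 (add D):
                    ○ open, literals {D=1}.
                  branch 2.1.2.1.2 (add D):
                    ○ open, literals {D=1}.
              branch 2.1.2.2 (add not A):
                (D or D): β-rule — branch into D  //  D.
                  branch 2.1.2.2.1 (add D):
                    ○ open, literals {A=0, D=1}.
                  branch 2.1.2.2.2 (add D):
                    ○ open, literals {A=0, D=1}.
      branch 2.2 (add (not B or (B and A))):
        (not C implies (D or D)): β-rule — branch into not not C  //  (D or D).
          branch 2.2.1 (add not not C):
            (not B or (B and A)): β-rule — branch into not B  //  (B and A).
              branch 2.2.1.1 (add not B):
                ○ open, literals {B=0, C=1}.
              branch 2.2.1.2 (add (B and A)):
                (B and A): α-rule — add B, A.
                ○ open, literals {A=1, B=1, C=1}.
          branch 2.2.2 (add (D or D)):
            (not B or (B and A)): β-rule — branch into not B  //  (B and A).
              branch 2.2.2.1 (add not B):
                (D or D): β-rule — branch into D  //  D.
                  branch 2.2.2.1.1 (add D):
                    ○ open, literals {B=0, D=1}.
                  branch 2.2.2.1.2 (add D):
                    ○ open, literals {B=0, D=1}.
              branch 2.2.2.2 (add (B and A)):
                (B and A): α-rule — add B, A.
                (D or D): β-rule — branch into D  //  D.
                  branch 2.2.2.2.1 (add D):
                    ○ open, literals {A=1, B=1, D=1}.
                  branch 2.2.2.2.2 (add D):
                    ○ open, literals {A=1, B=1, D=1}.
2 branches closed, 13 open.
Each open branch fixes some atoms; the unmentioned ones are free. Counting distinct full assignments: branch {A=0, C=1} (B, D) contributes 4 new; branch {C=1, D=1} (A, B) contributes 2 new; branch {A=0, C=1} (B, D) contributes 0 new; branch {D=1} (A, B, C) contributes 4 new; branch {D=1} (A, B, C) contributes 0 new; branch {A=0, D=1} (B, C) contributes 0 new; branch {A=0, D=1} (B, C) contributes 0 new; branch {B=0, C=1} (A, D) contributes 1 new; branch {A=1, B=1, C=1} (D) contributes 1 new; branch {B=0, D=1} (A, C) contributes 0 new; branch {B=0, D=1} (A, C) contributes 0 new; branch {A=1, B=1, D=1} (C) contributes 0 new; branch {A=1, B=1, D=1} (C) contributes 0 new. Total: 12.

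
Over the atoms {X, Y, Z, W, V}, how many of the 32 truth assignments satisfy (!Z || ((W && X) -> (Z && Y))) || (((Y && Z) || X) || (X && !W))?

32

Initial set: {((!Z || ((W && X) -> (Z && Y))) || (((Y && Z) || X) || (X && !W)))}.
((!Z || ((W && X) -> (Z && Y))) || (((Y && Z) || X) || (X && !W))): β-rule — branch into (!Z || ((W && X) -> (Z && Y)))  //  (((Y && Z) || X) || (X && !W)).
  branch 1 (add (!Z || ((W && X) -> (Z && Y)))):
    (!Z || ((W && X) -> (Z && Y))): β-rule — branch into !Z  //  ((W && X) -> (Z && Y)).
      branch 1.1 (add !Z):
        ○ open, literals {Z=false}.
      branch 1.2 (add ((W && X) -> (Z && Y))):
        ((W && X) -> (Z && Y)): β-rule — branch into !(W && X)  //  (Z && Y).
          branch 1.2.1 (add !(W && X)):
            !(W && X): β-rule — branch into !W  //  !X.
              branch 1.2.1.1 (add !W):
                ○ open, literals {W=false}.
              branch 1.2.1.2 (add !X):
                ○ open, literals {X=false}.
          branch 1.2.2 (add (Z && Y)):
            (Z && Y): α-rule — add Z, Y.
            ○ open, literals {Y=true, Z=true}.
  branch 2 (add (((Y && Z) || X) || (X && !W))):
    (((Y && Z) || X) || (X && !W)): β-rule — branch into ((Y && Z) || X)  //  (X && !W).
      branch 2.1 (add ((Y && Z) || X)):
        ((Y && Z) || X): β-rule — branch into (Y && Z)  //  X.
          branch 2.1.1 (add (Y && Z)):
            (Y && Z): α-rule — add Y, Z.
            ○ open, literals {Y=true, Z=true}.
          branch 2.1.2 (add X):
            ○ open, literals {X=true}.
      branch 2.2 (add (X && !W)):
        (X && !W): α-rule — add X, !W.
        ○ open, literals {W=false, X=true}.
0 branches closed, 7 open.
Each open branch fixes some atoms; the unmentioned ones are free. Counting distinct full assignments: branch {Z=false} (X, Y, W, V) contributes 16 new; branch {W=false} (X, Y, Z, V) contributes 8 new; branch {X=false} (Y, Z, W, V) contributes 4 new; branch {Y=true, Z=true} (X, W, V) contributes 2 new; branch {Y=true, Z=true} (X, W, V) contributes 0 new; branch {X=true} (Y, Z, W, V) contributes 2 new; branch {W=false, X=true} (Y, Z, V) contributes 0 new. Total: 32.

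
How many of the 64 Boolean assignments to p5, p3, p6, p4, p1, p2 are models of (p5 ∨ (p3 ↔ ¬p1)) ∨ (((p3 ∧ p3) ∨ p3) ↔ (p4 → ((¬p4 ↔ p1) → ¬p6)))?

58

Initial set: {((p5 ∨ (p3 ↔ ¬p1)) ∨ (((p3 ∧ p3) ∨ p3) ↔ (p4 → ((¬p4 ↔ p1) → ¬p6))))}.
((p5 ∨ (p3 ↔ ¬p1)) ∨ (((p3 ∧ p3) ∨ p3) ↔ (p4 → ((¬p4 ↔ p1) → ¬p6)))): β-rule — branch into (p5 ∨ (p3 ↔ ¬p1))  //  (((p3 ∧ p3) ∨ p3) ↔ (p4 → ((¬p4 ↔ p1) → ¬p6))).
  branch 1 (add (p5 ∨ (p3 ↔ ¬p1))):
    (p5 ∨ (p3 ↔ ¬p1)): β-rule — branch into p5  //  (p3 ↔ ¬p1).
      branch 1.1 (add p5):
        ○ open, literals {p5=1}.
      branch 1.2 (add (p3 ↔ ¬p1)):
        (p3 ↔ ¬p1): β-rule — branch into p3, ¬p1  //  ¬p3, ¬¬p1.
          branch 1.2.1 (add p3, ¬p1):
            ○ open, literals {p1=0, p3=1}.
          branch 1.2.2 (add ¬p3, ¬¬p1):
            ○ open, literals {p1=1, p3=0}.
  branch 2 (add (((p3 ∧ p3) ∨ p3) ↔ (p4 → ((¬p4 ↔ p1) → ¬p6)))):
    (((p3 ∧ p3) ∨ p3) ↔ (p4 → ((¬p4 ↔ p1) → ¬p6))): β-rule — branch into ((p3 ∧ p3) ∨ p3), (p4 → ((¬p4 ↔ p1) → ¬p6))  //  ¬((p3 ∧ p3) ∨ p3), ¬(p4 → ((¬p4 ↔ p1) → ¬p6)).
      branch 2.1 (add ((p3 ∧ p3) ∨ p3), (p4 → ((¬p4 ↔ p1) → ¬p6))):
        ((p3 ∧ p3) ∨ p3): β-rule — branch into (p3 ∧ p3)  //  p3.
          branch 2.1.1 (add (p3 ∧ p3)):
            (p3 ∧ p3): α-rule — add p3, p3.
            (p4 → ((¬p4 ↔ p1) → ¬p6)): β-rule — branch into ¬p4  //  ((¬p4 ↔ p1) → ¬p6).
              branch 2.1.1.1 (add ¬p4):
                ○ open, literals {p3=1, p4=0}.
              branch 2.1.1.2 (add ((¬p4 ↔ p1) → ¬p6)):
                ((¬p4 ↔ p1) → ¬p6): β-rule — branch into ¬(¬p4 ↔ p1)  //  ¬p6.
                  branch 2.1.1.2.1 (add ¬(¬p4 ↔ p1)):
                    ¬(¬p4 ↔ p1): β-rule — branch into ¬p4, ¬p1  //  ¬¬p4, p1.
                      branch 2.1.1.2.1.1 (add ¬p4, ¬p1):
                        ○ open, literals {p1=0, p3=1, p4=0}.
                      branch 2.1.1.2.1.2 (add ¬¬p4, p1):
                        ○ open, literals {p1=1, p3=1, p4=1}.
                  branch 2.1.1.2.2 (add ¬p6):
                    ○ open, literals {p3=1, p6=0}.
          branch 2.1.2 (add p3):
            (p4 → ((¬p4 ↔ p1) → ¬p6)): β-rule — branch into ¬p4  //  ((¬p4 ↔ p1) → ¬p6).
              branch 2.1.2.1 (add ¬p4):
                ○ open, literals {p3=1, p4=0}.
              branch 2.1.2.2 (add ((¬p4 ↔ p1) → ¬p6)):
                ((¬p4 ↔ p1) → ¬p6): β-rule — branch into ¬(¬p4 ↔ p1)  //  ¬p6.
                  branch 2.1.2.2.1 (add ¬(¬p4 ↔ p1)):
                    ¬(¬p4 ↔ p1): β-rule — branch into ¬p4, ¬p1  //  ¬¬p4, p1.
                      branch 2.1.2.2.1.1 (add ¬p4, ¬p1):
                        ○ open, literals {p1=0, p3=1, p4=0}.
                      branch 2.1.2.2.1.2 (add ¬¬p4, p1):
                        ○ open, literals {p1=1, p3=1, p4=1}.
                  branch 2.1.2.2.2 (add ¬p6):
                    ○ open, literals {p3=1, p6=0}.
      branch 2.2 (add ¬((p3 ∧ p3) ∨ p3), ¬(p4 → ((¬p4 ↔ p1) → ¬p6))):
        ¬((p3 ∧ p3) ∨ p3): α-rule — add ¬(p3 ∧ p3), ¬p3.
        ¬(p4 → ((¬p4 ↔ p1) → ¬p6)): α-rule — add p4, ¬((¬p4 ↔ p1) → ¬p6).
        ¬((¬p4 ↔ p1) → ¬p6): α-rule — add (¬p4 ↔ p1), ¬¬p6.
        ¬(p3 ∧ p3): β-rule — branch into ¬p3  //  ¬p3.
          branch 2.2.1 (add ¬p3):
            (¬p4 ↔ p1): β-rule — branch into ¬p4, p1  //  ¬¬p4, ¬p1.
              branch 2.2.1.1 (add ¬p4, p1):
                × closes — contains both p4 and ¬p4.
              branch 2.2.1.2 (add ¬¬p4, ¬p1):
                ○ open, literals {p1=0, p3=0, p4=1, p6=1}.
          branch 2.2.2 (add ¬p3):
            (¬p4 ↔ p1): β-rule — branch into ¬p4, p1  //  ¬¬p4, ¬p1.
              branch 2.2.2.1 (add ¬p4, p1):
                × closes — contains both p4 and ¬p4.
              branch 2.2.2.2 (add ¬¬p4, ¬p1):
                ○ open, literals {p1=0, p3=0, p4=1, p6=1}.
2 branches closed, 13 open.
Each open branch fixes some atoms; the unmentioned ones are free. Counting distinct full assignments: branch {p5=1} (p3, p6, p4, p1, p2) contributes 32 new; branch {p1=0, p3=1} (p5, p6, p4, p2) contributes 8 new; branch {p1=1, p3=0} (p5, p6, p4, p2) contributes 8 new; branch {p3=1, p4=0} (p5, p6, p1, p2) contributes 4 new; branch {p1=0, p3=1, p4=0} (p5, p6, p2) contributes 0 new; branch {p1=1, p3=1, p4=1} (p5, p6, p2) contributes 4 new; branch {p3=1, p6=0} (p5, p4, p1, p2) contributes 0 new; branch {p3=1, p4=0} (p5, p6, p1, p2) contributes 0 new; branch {p1=0, p3=1, p4=0} (p5, p6, p2) contributes 0 new; branch {p1=1, p3=1, p4=1} (p5, p6, p2) contributes 0 new; branch {p3=1, p6=0} (p5, p4, p1, p2) contributes 0 new; branch {p1=0, p3=0, p4=1, p6=1} (p5, p2) contributes 2 new; branch {p1=0, p3=0, p4=1, p6=1} (p5, p2) contributes 0 new. Total: 58.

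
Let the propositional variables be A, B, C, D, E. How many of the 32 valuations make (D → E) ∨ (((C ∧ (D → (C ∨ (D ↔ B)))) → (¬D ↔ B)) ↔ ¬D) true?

Initial set: {((D → E) ∨ (((C ∧ (D → (C ∨ (D ↔ B)))) → (¬D ↔ B)) ↔ ¬D))}.
((D → E) ∨ (((C ∧ (D → (C ∨ (D ↔ B)))) → (¬D ↔ B)) ↔ ¬D)): β-rule — branch into (D → E)  //  (((C ∧ (D → (C ∨ (D ↔ B)))) → (¬D ↔ B)) ↔ ¬D).
  branch 1 (add (D → E)):
    (D → E): β-rule — branch into ¬D  //  E.
      branch 1.1 (add ¬D):
        ○ open, literals {D=false}.
      branch 1.2 (add E):
        ○ open, literals {E=true}.
  branch 2 (add (((C ∧ (D → (C ∨ (D ↔ B)))) → (¬D ↔ B)) ↔ ¬D)):
    (((C ∧ (D → (C ∨ (D ↔ B)))) → (¬D ↔ B)) ↔ ¬D): β-rule — branch into ((C ∧ (D → (C ∨ (D ↔ B)))) → (¬D ↔ B)), ¬D  //  ¬((C ∧ (D → (C ∨ (D ↔ B)))) → (¬D ↔ B)), ¬¬D.
      branch 2.1 (add ((C ∧ (D → (C ∨ (D ↔ B)))) → (¬D ↔ B)), ¬D):
        ((C ∧ (D → (C ∨ (D ↔ B)))) → (¬D ↔ B)): β-rule — branch into ¬(C ∧ (D → (C ∨ (D ↔ B))))  //  (¬D ↔ B).
          branch 2.1.1 (add ¬(C ∧ (D → (C ∨ (D ↔ B))))):
            ¬(C ∧ (D → (C ∨ (D ↔ B)))): β-rule — branch into ¬C  //  ¬(D → (C ∨ (D ↔ B))).
              branch 2.1.1.1 (add ¬C):
                ○ open, literals {C=false, D=false}.
              branch 2.1.1.2 (add ¬(D → (C ∨ (D ↔ B)))):
                ¬(D → (C ∨ (D ↔ B))): α-rule — add D, ¬(C ∨ (D ↔ B)).
                × closes — contains both D and ¬D.
          branch 2.1.2 (add (¬D ↔ B)):
            (¬D ↔ B): β-rule — branch into ¬D, B  //  ¬¬D, ¬B.
              branch 2.1.2.1 (add ¬D, B):
                ○ open, literals {B=true, D=false}.
              branch 2.1.2.2 (add ¬¬D, ¬B):
                × closes — contains both D and ¬D.
      branch 2.2 (add ¬((C ∧ (D → (C ∨ (D ↔ B)))) → (¬D ↔ B)), ¬¬D):
        ¬((C ∧ (D → (C ∨ (D ↔ B)))) → (¬D ↔ B)): α-rule — add (C ∧ (D → (C ∨ (D ↔ B)))), ¬(¬D ↔ B).
        (C ∧ (D → (C ∨ (D ↔ B)))): α-rule — add C, (D → (C ∨ (D ↔ B))).
        ¬(¬D ↔ B): β-rule — branch into ¬D, ¬B  //  ¬¬D, B.
          branch 2.2.1 (add ¬D, ¬B):
            × closes — contains both D and ¬D.
          branch 2.2.2 (add ¬¬D, B):
            (D → (C ∨ (D ↔ B))): β-rule — branch into ¬D  //  (C ∨ (D ↔ B)).
              branch 2.2.2.1 (add ¬D):
                × closes — contains both D and ¬D.
              branch 2.2.2.2 (add (C ∨ (D ↔ B))):
                (C ∨ (D ↔ B)): β-rule — branch into C  //  (D ↔ B).
                  branch 2.2.2.2.1 (add C):
                    ○ open, literals {B=true, C=true, D=true}.
                  branch 2.2.2.2.2 (add (D ↔ B)):
                    (D ↔ B): β-rule — branch into D, B  //  ¬D, ¬B.
                      branch 2.2.2.2.2.1 (add D, B):
                        ○ open, literals {B=true, C=true, D=true}.
                      branch 2.2.2.2.2.2 (add ¬D, ¬B):
                        × closes — contains both D and ¬D.
5 branches closed, 6 open.
Each open branch fixes some atoms; the unmentioned ones are free. Counting distinct full assignments: branch {D=false} (A, B, C, E) contributes 16 new; branch {E=true} (A, B, C, D) contributes 8 new; branch {C=false, D=false} (A, B, E) contributes 0 new; branch {B=true, D=false} (A, C, E) contributes 0 new; branch {B=true, C=true, D=true} (A, E) contributes 2 new; branch {B=true, C=true, D=true} (A, E) contributes 0 new. Total: 26.

26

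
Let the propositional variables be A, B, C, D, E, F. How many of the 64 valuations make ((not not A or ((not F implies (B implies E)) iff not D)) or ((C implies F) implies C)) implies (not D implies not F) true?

48

Initial set: {(((not not A or ((not F implies (B implies E)) iff not D)) or ((C implies F) implies C)) implies (not D implies not F))}.
(((not not A or ((not F implies (B implies E)) iff not D)) or ((C implies F) implies C)) implies (not D implies not F)): β-rule — branch into not ((not not A or ((not F implies (B implies E)) iff not D)) or ((C implies F) implies C))  //  (not D implies not F).
  branch 1 (add not ((not not A or ((not F implies (B implies E)) iff not D)) or ((C implies F) implies C))):
    not ((not not A or ((not F implies (B implies E)) iff not D)) or ((C implies F) implies C)): α-rule — add not (not not A or ((not F implies (B implies E)) iff not D)), not ((C implies F) implies C).
    not (not not A or ((not F implies (B implies E)) iff not D)): α-rule — add not not not A, not ((not F implies (B implies E)) iff not D).
    not ((C implies F) implies C): α-rule — add (C implies F), not C.
    not not not A: drop double negation, giving not A.
    not ((not F implies (B implies E)) iff not D): β-rule — branch into (not F implies (B implies E)), not not D  //  not (not F implies (B implies E)), not D.
      branch 1.1 (add (not F implies (B implies E)), not not D):
        (C implies F): β-rule — branch into not C  //  F.
          branch 1.1.1 (add not C):
            (not F implies (B implies E)): β-rule — branch into not not F  //  (B implies E).
              branch 1.1.1.1 (add not not F):
                ○ open, literals {A=false, C=false, D=true, F=true}.
              branch 1.1.1.2 (add (B implies E)):
                (B implies E): β-rule — branch into not B  //  E.
                  branch 1.1.1.2.1 (add not B):
                    ○ open, literals {A=false, B=false, C=false, D=true}.
                  branch 1.1.1.2.2 (add E):
                    ○ open, literals {A=false, C=false, D=true, E=true}.
          branch 1.1.2 (add F):
            (not F implies (B implies E)): β-rule — branch into not not F  //  (B implies E).
              branch 1.1.2.1 (add not not F):
                ○ open, literals {A=false, C=false, D=true, F=true}.
              branch 1.1.2.2 (add (B implies E)):
                (B implies E): β-rule — branch into not B  //  E.
                  branch 1.1.2.2.1 (add not B):
                    ○ open, literals {A=false, B=false, C=false, D=true, F=true}.
                  branch 1.1.2.2.2 (add E):
                    ○ open, literals {A=false, C=false, D=true, E=true, F=true}.
      branch 1.2 (add not (not F implies (B implies E)), not D):
        not (not F implies (B implies E)): α-rule — add not F, not (B implies E).
        not (B implies E): α-rule — add B, not E.
        (C implies F): β-rule — branch into not C  //  F.
          branch 1.2.1 (add not C):
            ○ open, literals {A=false, B=true, C=false, D=false, E=false, F=false}.
          branch 1.2.2 (add F):
            × closes — contains both F and not F.
  branch 2 (add (not D implies not F)):
    (not D implies not F): β-rule — branch into not not D  //  not F.
      branch 2.1 (add not not D):
        ○ open, literals {D=true}.
      branch 2.2 (add not F):
        ○ open, literals {F=false}.
1 branch closed, 9 open.
Each open branch fixes some atoms; the unmentioned ones are free. Counting distinct full assignments: branch {A=false, C=false, D=true, F=true} (B, E) contributes 4 new; branch {A=false, B=false, C=false, D=true} (E, F) contributes 2 new; branch {A=false, C=false, D=true, E=true} (B, F) contributes 1 new; branch {A=false, C=false, D=true, F=true} (B, E) contributes 0 new; branch {A=false, B=false, C=false, D=true, F=true} (E) contributes 0 new; branch {A=false, C=false, D=true, E=true, F=true} (B) contributes 0 new; branch {A=false, B=true, C=false, D=false, E=false, F=false} (none free) contributes 1 new; branch {D=true} (A, B, C, E, F) contributes 25 new; branch {F=false} (A, B, C, D, E) contributes 15 new. Total: 48.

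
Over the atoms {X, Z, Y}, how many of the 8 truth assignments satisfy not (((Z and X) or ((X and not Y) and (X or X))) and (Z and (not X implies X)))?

Initial set: {not (((Z and X) or ((X and not Y) and (X or X))) and (Z and (not X implies X)))}.
not (((Z and X) or ((X and not Y) and (X or X))) and (Z and (not X implies X))): β-rule — branch into not ((Z and X) or ((X and not Y) and (X or X)))  //  not (Z and (not X implies X)).
  branch 1 (add not ((Z and X) or ((X and not Y) and (X or X)))):
    not ((Z and X) or ((X and not Y) and (X or X))): α-rule — add not (Z and X), not ((X and not Y) and (X or X)).
    not (Z and X): β-rule — branch into not Z  //  not X.
      branch 1.1 (add not Z):
        not ((X and not Y) and (X or X)): β-rule — branch into not (X and not Y)  //  not (X or X).
          branch 1.1.1 (add not (X and not Y)):
            not (X and not Y): β-rule — branch into not X  //  not not Y.
              branch 1.1.1.1 (add not X):
                ○ open, literals {X=F, Z=F}.
              branch 1.1.1.2 (add not not Y):
                ○ open, literals {Y=T, Z=F}.
          branch 1.1.2 (add not (X or X)):
            not (X or X): α-rule — add not X, not X.
            ○ open, literals {X=F, Z=F}.
      branch 1.2 (add not X):
        not ((X and not Y) and (X or X)): β-rule — branch into not (X and not Y)  //  not (X or X).
          branch 1.2.1 (add not (X and not Y)):
            not (X and not Y): β-rule — branch into not X  //  not not Y.
              branch 1.2.1.1 (add not X):
                ○ open, literals {X=F}.
              branch 1.2.1.2 (add not not Y):
                ○ open, literals {X=F, Y=T}.
          branch 1.2.2 (add not (X or X)):
            not (X or X): α-rule — add not X, not X.
            ○ open, literals {X=F}.
  branch 2 (add not (Z and (not X implies X))):
    not (Z and (not X implies X)): β-rule — branch into not Z  //  not (not X implies X).
      branch 2.1 (add not Z):
        ○ open, literals {Z=F}.
      branch 2.2 (add not (not X implies X)):
        not (not X implies X): α-rule — add not X, not X.
        ○ open, literals {X=F}.
0 branches closed, 8 open.
Each open branch fixes some atoms; the unmentioned ones are free. Counting distinct full assignments: branch {X=F, Z=F} (Y) contributes 2 new; branch {Y=T, Z=F} (X) contributes 1 new; branch {X=F, Z=F} (Y) contributes 0 new; branch {X=F} (Z, Y) contributes 2 new; branch {X=F, Y=T} (Z) contributes 0 new; branch {X=F} (Z, Y) contributes 0 new; branch {Z=F} (X, Y) contributes 1 new; branch {X=F} (Z, Y) contributes 0 new. Total: 6.

6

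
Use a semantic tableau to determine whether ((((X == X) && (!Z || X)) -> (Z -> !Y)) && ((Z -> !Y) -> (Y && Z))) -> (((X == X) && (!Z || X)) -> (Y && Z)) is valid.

Assume the negation and expand:
Initial set: {!(((((X == X) && (!Z || X)) -> (Z -> !Y)) && ((Z -> !Y) -> (Y && Z))) -> (((X == X) && (!Z || X)) -> (Y && Z)))}.
!(((((X == X) && (!Z || X)) -> (Z -> !Y)) && ((Z -> !Y) -> (Y && Z))) -> (((X == X) && (!Z || X)) -> (Y && Z))): α-rule — add ((((X == X) && (!Z || X)) -> (Z -> !Y)) && ((Z -> !Y) -> (Y && Z))), !(((X == X) && (!Z || X)) -> (Y && Z)).
((((X == X) && (!Z || X)) -> (Z -> !Y)) && ((Z -> !Y) -> (Y && Z))): α-rule — add (((X == X) && (!Z || X)) -> (Z -> !Y)), ((Z -> !Y) -> (Y && Z)).
!(((X == X) && (!Z || X)) -> (Y && Z)): α-rule — add ((X == X) && (!Z || X)), !(Y && Z).
((X == X) && (!Z || X)): α-rule — add (X == X), (!Z || X).
(((X == X) && (!Z || X)) -> (Z -> !Y)): β-rule — branch into !((X == X) && (!Z || X))  //  (Z -> !Y).
  branch 1 (add !((X == X) && (!Z || X))):
    ((Z -> !Y) -> (Y && Z)): β-rule — branch into !(Z -> !Y)  //  (Y && Z).
      branch 1.1 (add !(Z -> !Y)):
        !(Z -> !Y): α-rule — add Z, !!Y.
        !(Y && Z): β-rule — branch into !Y  //  !Z.
          branch 1.1.1 (add !Y):
            × closes — contains both Y and !Y.
          branch 1.1.2 (add !Z):
            × closes — contains both Z and !Z.
      branch 1.2 (add (Y && Z)):
        (Y && Z): α-rule — add Y, Z.
        !(Y && Z): β-rule — branch into !Y  //  !Z.
          branch 1.2.1 (add !Y):
            × closes — contains both Y and !Y.
          branch 1.2.2 (add !Z):
            × closes — contains both Z and !Z.
  branch 2 (add (Z -> !Y)):
    ((Z -> !Y) -> (Y && Z)): β-rule — branch into !(Z -> !Y)  //  (Y && Z).
      branch 2.1 (add !(Z -> !Y)):
        !(Z -> !Y): α-rule — add Z, !!Y.
        !(Y && Z): β-rule — branch into !Y  //  !Z.
          branch 2.1.1 (add !Y):
            × closes — contains both Y and !Y.
          branch 2.1.2 (add !Z):
            × closes — contains both Z and !Z.
      branch 2.2 (add (Y && Z)):
        (Y && Z): α-rule — add Y, Z.
        !(Y && Z): β-rule — branch into !Y  //  !Z.
          branch 2.2.1 (add !Y):
            × closes — contains both Y and !Y.
          branch 2.2.2 (add !Z):
            × closes — contains both Z and !Z.
All 8 branches close.
Every branch closed, so the negation is unsatisfiable and the formula is valid.

Valid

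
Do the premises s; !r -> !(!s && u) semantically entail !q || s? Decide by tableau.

Initial set: {s; (!r -> !(!s && u)); !(!q || s)}.
!(!q || s): α-rule — add !!q, !s.
× closes — contains both s and !s.
All 1 branch closes.
Every branch closed, so the premises entail the conclusion.

Yes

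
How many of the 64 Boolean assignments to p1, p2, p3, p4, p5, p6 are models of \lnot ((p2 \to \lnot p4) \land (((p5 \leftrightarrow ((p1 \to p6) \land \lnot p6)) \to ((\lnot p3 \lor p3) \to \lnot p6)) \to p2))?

40

Initial set: {\lnot ((p2 \to \lnot p4) \land (((p5 \leftrightarrow ((p1 \to p6) \land \lnot p6)) \to ((\lnot p3 \lor p3) \to \lnot p6)) \to p2))}.
\lnot ((p2 \to \lnot p4) \land (((p5 \leftrightarrow ((p1 \to p6) \land \lnot p6)) \to ((\lnot p3 \lor p3) \to \lnot p6)) \to p2)): β-rule — branch into \lnot (p2 \to \lnot p4)  //  \lnot (((p5 \leftrightarrow ((p1 \to p6) \land \lnot p6)) \to ((\lnot p3 \lor p3) \to \lnot p6)) \to p2).
  branch 1 (add \lnot (p2 \to \lnot p4)):
    \lnot (p2 \to \lnot p4): α-rule — add p2, \lnot \lnot p4.
    ○ open, literals {p2=true, p4=true}.
  branch 2 (add \lnot (((p5 \leftrightarrow ((p1 \to p6) \land \lnot p6)) \to ((\lnot p3 \lor p3) \to \lnot p6)) \to p2)):
    \lnot (((p5 \leftrightarrow ((p1 \to p6) \land \lnot p6)) \to ((\lnot p3 \lor p3) \to \lnot p6)) \to p2): α-rule — add ((p5 \leftrightarrow ((p1 \to p6) \land \lnot p6)) \to ((\lnot p3 \lor p3) \to \lnot p6)), \lnot p2.
    ((p5 \leftrightarrow ((p1 \to p6) \land \lnot p6)) \to ((\lnot p3 \lor p3) \to \lnot p6)): β-rule — branch into \lnot (p5 \leftrightarrow ((p1 \to p6) \land \lnot p6))  //  ((\lnot p3 \lor p3) \to \lnot p6).
      branch 2.1 (add \lnot (p5 \leftrightarrow ((p1 \to p6) \land \lnot p6))):
        \lnot (p5 \leftrightarrow ((p1 \to p6) \land \lnot p6)): β-rule — branch into p5, \lnot ((p1 \to p6) \land \lnot p6)  //  \lnot p5, ((p1 \to p6) \land \lnot p6).
          branch 2.1.1 (add p5, \lnot ((p1 \to p6) \land \lnot p6)):
            \lnot ((p1 \to p6) \land \lnot p6): β-rule — branch into \lnot (p1 \to p6)  //  \lnot \lnot p6.
              branch 2.1.1.1 (add \lnot (p1 \to p6)):
                \lnot (p1 \to p6): α-rule — add p1, \lnot p6.
                ○ open, literals {p1=true, p2=false, p5=true, p6=false}.
              branch 2.1.1.2 (add \lnot \lnot p6):
                ○ open, literals {p2=false, p5=true, p6=true}.
          branch 2.1.2 (add \lnot p5, ((p1 \to p6) \land \lnot p6)):
            ((p1 \to p6) \land \lnot p6): α-rule — add (p1 \to p6), \lnot p6.
            (p1 \to p6): β-rule — branch into \lnot p1  //  p6.
              branch 2.1.2.1 (add \lnot p1):
                ○ open, literals {p1=false, p2=false, p5=false, p6=false}.
              branch 2.1.2.2 (add p6):
                × closes — contains both p6 and \lnot p6.
      branch 2.2 (add ((\lnot p3 \lor p3) \to \lnot p6)):
        ((\lnot p3 \lor p3) \to \lnot p6): β-rule — branch into \lnot (\lnot p3 \lor p3)  //  \lnot p6.
          branch 2.2.1 (add \lnot (\lnot p3 \lor p3)):
            \lnot (\lnot p3 \lor p3): α-rule — add \lnot \lnot p3, \lnot p3.
            × closes — contains both p3 and \lnot p3.
          branch 2.2.2 (add \lnot p6):
            ○ open, literals {p2=false, p6=false}.
2 branches closed, 5 open.
Each open branch fixes some atoms; the unmentioned ones are free. Counting distinct full assignments: branch {p2=true, p4=true} (p1, p3, p5, p6) contributes 16 new; branch {p1=true, p2=false, p5=true, p6=false} (p3, p4) contributes 4 new; branch {p2=false, p5=true, p6=true} (p1, p3, p4) contributes 8 new; branch {p1=false, p2=false, p5=false, p6=false} (p3, p4) contributes 4 new; branch {p2=false, p6=false} (p1, p3, p4, p5) contributes 8 new. Total: 40.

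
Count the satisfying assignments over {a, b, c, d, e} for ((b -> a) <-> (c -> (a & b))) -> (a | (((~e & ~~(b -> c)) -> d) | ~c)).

31

Initial set: {(((b -> a) <-> (c -> (a & b))) -> (a | (((~e & ~~(b -> c)) -> d) | ~c)))}.
(((b -> a) <-> (c -> (a & b))) -> (a | (((~e & ~~(b -> c)) -> d) | ~c))): β-rule — branch into ~((b -> a) <-> (c -> (a & b)))  //  (a | (((~e & ~~(b -> c)) -> d) | ~c)).
  branch 1 (add ~((b -> a) <-> (c -> (a & b)))):
    ~((b -> a) <-> (c -> (a & b))): β-rule — branch into (b -> a), ~(c -> (a & b))  //  ~(b -> a), (c -> (a & b)).
      branch 1.1 (add (b -> a), ~(c -> (a & b))):
        ~(c -> (a & b)): α-rule — add c, ~(a & b).
        (b -> a): β-rule — branch into ~b  //  a.
          branch 1.1.1 (add ~b):
            ~(a & b): β-rule — branch into ~a  //  ~b.
              branch 1.1.1.1 (add ~a):
                ○ open, literals {a=0, b=0, c=1}.
              branch 1.1.1.2 (add ~b):
                ○ open, literals {b=0, c=1}.
          branch 1.1.2 (add a):
            ~(a & b): β-rule — branch into ~a  //  ~b.
              branch 1.1.2.1 (add ~a):
                × closes — contains both a and ~a.
              branch 1.1.2.2 (add ~b):
                ○ open, literals {a=1, b=0, c=1}.
      branch 1.2 (add ~(b -> a), (c -> (a & b))):
        ~(b -> a): α-rule — add b, ~a.
        (c -> (a & b)): β-rule — branch into ~c  //  (a & b).
          branch 1.2.1 (add ~c):
            ○ open, literals {a=0, b=1, c=0}.
          branch 1.2.2 (add (a & b)):
            (a & b): α-rule — add a, b.
            × closes — contains both a and ~a.
  branch 2 (add (a | (((~e & ~~(b -> c)) -> d) | ~c))):
    (a | (((~e & ~~(b -> c)) -> d) | ~c)): β-rule — branch into a  //  (((~e & ~~(b -> c)) -> d) | ~c).
      branch 2.1 (add a):
        ○ open, literals {a=1}.
      branch 2.2 (add (((~e & ~~(b -> c)) -> d) | ~c)):
        (((~e & ~~(b -> c)) -> d) | ~c): β-rule — branch into ((~e & ~~(b -> c)) -> d)  //  ~c.
          branch 2.2.1 (add ((~e & ~~(b -> c)) -> d)):
            ((~e & ~~(b -> c)) -> d): β-rule — branch into ~(~e & ~~(b -> c))  //  d.
              branch 2.2.1.1 (add ~(~e & ~~(b -> c))):
                ~(~e & ~~(b -> c)): β-rule — branch into ~~e  //  ~~~(b -> c).
                  branch 2.2.1.1.1 (add ~~e):
                    ○ open, literals {e=1}.
                  branch 2.2.1.1.2 (add ~~~(b -> c)):
                    ~~~(b -> c): drop double negation, giving ~(b -> c).
                    ~(b -> c): α-rule — add b, ~c.
                    ○ open, literals {b=1, c=0}.
              branch 2.2.1.2 (add d):
                ○ open, literals {d=1}.
          branch 2.2.2 (add ~c):
            ○ open, literals {c=0}.
2 branches closed, 9 open.
Each open branch fixes some atoms; the unmentioned ones are free. Counting distinct full assignments: branch {a=0, b=0, c=1} (d, e) contributes 4 new; branch {b=0, c=1} (a, d, e) contributes 4 new; branch {a=1, b=0, c=1} (d, e) contributes 0 new; branch {a=0, b=1, c=0} (d, e) contributes 4 new; branch {a=1} (b, c, d, e) contributes 12 new; branch {e=1} (a, b, c, d) contributes 4 new; branch {b=1, c=0} (a, d, e) contributes 0 new; branch {d=1} (a, b, c, e) contributes 2 new; branch {c=0} (a, b, d, e) contributes 1 new. Total: 31.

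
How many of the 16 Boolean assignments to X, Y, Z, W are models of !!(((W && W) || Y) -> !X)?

10

Initial set: {!!(((W && W) || Y) -> !X)}.
!!(((W && W) || Y) -> !X): drop double negation, giving (((W && W) || Y) -> !X).
(((W && W) || Y) -> !X): β-rule — branch into !((W && W) || Y)  //  !X.
  branch 1 (add !((W && W) || Y)):
    !((W && W) || Y): α-rule — add !(W && W), !Y.
    !(W && W): β-rule — branch into !W  //  !W.
      branch 1.1 (add !W):
        ○ open, literals {W=0, Y=0}.
      branch 1.2 (add !W):
        ○ open, literals {W=0, Y=0}.
  branch 2 (add !X):
    ○ open, literals {X=0}.
0 branches closed, 3 open.
Each open branch fixes some atoms; the unmentioned ones are free. Counting distinct full assignments: branch {W=0, Y=0} (X, Z) contributes 4 new; branch {W=0, Y=0} (X, Z) contributes 0 new; branch {X=0} (Y, Z, W) contributes 6 new. Total: 10.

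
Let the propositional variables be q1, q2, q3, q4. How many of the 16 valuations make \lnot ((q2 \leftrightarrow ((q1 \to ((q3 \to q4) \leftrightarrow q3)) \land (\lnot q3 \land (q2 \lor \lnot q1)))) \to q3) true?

Initial set: {\lnot ((q2 \leftrightarrow ((q1 \to ((q3 \to q4) \leftrightarrow q3)) \land (\lnot q3 \land (q2 \lor \lnot q1)))) \to q3)}.
\lnot ((q2 \leftrightarrow ((q1 \to ((q3 \to q4) \leftrightarrow q3)) \land (\lnot q3 \land (q2 \lor \lnot q1)))) \to q3): α-rule — add (q2 \leftrightarrow ((q1 \to ((q3 \to q4) \leftrightarrow q3)) \land (\lnot q3 \land (q2 \lor \lnot q1)))), \lnot q3.
(q2 \leftrightarrow ((q1 \to ((q3 \to q4) \leftrightarrow q3)) \land (\lnot q3 \land (q2 \lor \lnot q1)))): β-rule — branch into q2, ((q1 \to ((q3 \to q4) \leftrightarrow q3)) \land (\lnot q3 \land (q2 \lor \lnot q1)))  //  \lnot q2, \lnot ((q1 \to ((q3 \to q4) \leftrightarrow q3)) \land (\lnot q3 \land (q2 \lor \lnot q1))).
  branch 1 (add q2, ((q1 \to ((q3 \to q4) \leftrightarrow q3)) \land (\lnot q3 \land (q2 \lor \lnot q1)))):
    ((q1 \to ((q3 \to q4) \leftrightarrow q3)) \land (\lnot q3 \land (q2 \lor \lnot q1))): α-rule — add (q1 \to ((q3 \to q4) \leftrightarrow q3)), (\lnot q3 \land (q2 \lor \lnot q1)).
    (\lnot q3 \land (q2 \lor \lnot q1)): α-rule — add \lnot q3, (q2 \lor \lnot q1).
    (q1 \to ((q3 \to q4) \leftrightarrow q3)): β-rule — branch into \lnot q1  //  ((q3 \to q4) \leftrightarrow q3).
      branch 1.1 (add \lnot q1):
        (q2 \lor \lnot q1): β-rule — branch into q2  //  \lnot q1.
          branch 1.1.1 (add q2):
            ○ open, literals {q1=0, q2=1, q3=0}.
          branch 1.1.2 (add \lnot q1):
            ○ open, literals {q1=0, q2=1, q3=0}.
      branch 1.2 (add ((q3 \to q4) \leftrightarrow q3)):
        (q2 \lor \lnot q1): β-rule — branch into q2  //  \lnot q1.
          branch 1.2.1 (add q2):
            ((q3 \to q4) \leftrightarrow q3): β-rule — branch into (q3 \to q4), q3  //  \lnot (q3 \to q4), \lnot q3.
              branch 1.2.1.1 (add (q3 \to q4), q3):
                × closes — contains both q3 and \lnot q3.
              branch 1.2.1.2 (add \lnot (q3 \to q4), \lnot q3):
                \lnot (q3 \to q4): α-rule — add q3, \lnot q4.
                × closes — contains both q3 and \lnot q3.
          branch 1.2.2 (add \lnot q1):
            ((q3 \to q4) \leftrightarrow q3): β-rule — branch into (q3 \to q4), q3  //  \lnot (q3 \to q4), \lnot q3.
              branch 1.2.2.1 (add (q3 \to q4), q3):
                × closes — contains both q3 and \lnot q3.
              branch 1.2.2.2 (add \lnot (q3 \to q4), \lnot q3):
                \lnot (q3 \to q4): α-rule — add q3, \lnot q4.
                × closes — contains both q3 and \lnot q3.
  branch 2 (add \lnot q2, \lnot ((q1 \to ((q3 \to q4) \leftrightarrow q3)) \land (\lnot q3 \land (q2 \lor \lnot q1)))):
    \lnot ((q1 \to ((q3 \to q4) \leftrightarrow q3)) \land (\lnot q3 \land (q2 \lor \lnot q1))): β-rule — branch into \lnot (q1 \to ((q3 \to q4) \leftrightarrow q3))  //  \lnot (\lnot q3 \land (q2 \lor \lnot q1)).
      branch 2.1 (add \lnot (q1 \to ((q3 \to q4) \leftrightarrow q3))):
        \lnot (q1 \to ((q3 \to q4) \leftrightarrow q3)): α-rule — add q1, \lnot ((q3 \to q4) \leftrightarrow q3).
        \lnot ((q3 \to q4) \leftrightarrow q3): β-rule — branch into (q3 \to q4), \lnot q3  //  \lnot (q3 \to q4), q3.
          branch 2.1.1 (add (q3 \to q4), \lnot q3):
            (q3 \to q4): β-rule — branch into \lnot q3  //  q4.
              branch 2.1.1.1 (add \lnot q3):
                ○ open, literals {q1=1, q2=0, q3=0}.
              branch 2.1.1.2 (add q4):
                ○ open, literals {q1=1, q2=0, q3=0, q4=1}.
          branch 2.1.2 (add \lnot (q3 \to q4), q3):
            × closes — contains both q3 and \lnot q3.
      branch 2.2 (add \lnot (\lnot q3 \land (q2 \lor \lnot q1))):
        \lnot (\lnot q3 \land (q2 \lor \lnot q1)): β-rule — branch into \lnot \lnot q3  //  \lnot (q2 \lor \lnot q1).
          branch 2.2.1 (add \lnot \lnot q3):
            × closes — contains both q3 and \lnot q3.
          branch 2.2.2 (add \lnot (q2 \lor \lnot q1)):
            \lnot (q2 \lor \lnot q1): α-rule — add \lnot q2, \lnot \lnot q1.
            ○ open, literals {q1=1, q2=0, q3=0}.
6 branches closed, 5 open.
Each open branch fixes some atoms; the unmentioned ones are free. Counting distinct full assignments: branch {q1=0, q2=1, q3=0} (q4) contributes 2 new; branch {q1=0, q2=1, q3=0} (q4) contributes 0 new; branch {q1=1, q2=0, q3=0} (q4) contributes 2 new; branch {q1=1, q2=0, q3=0, q4=1} (none free) contributes 0 new; branch {q1=1, q2=0, q3=0} (q4) contributes 0 new. Total: 4.

4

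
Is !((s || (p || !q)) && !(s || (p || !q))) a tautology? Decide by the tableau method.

Assume the negation and expand:
Initial set: {!!((s || (p || !q)) && !(s || (p || !q)))}.
!!((s || (p || !q)) && !(s || (p || !q))): α-rule — add (s || (p || !q)), !(s || (p || !q)).
!(s || (p || !q)): α-rule — add !s, !(p || !q).
!(p || !q): α-rule — add !p, !!q.
(s || (p || !q)): β-rule — branch into s  //  (p || !q).
  branch 1 (add s):
    × closes — contains both s and !s.
  branch 2 (add (p || !q)):
    (p || !q): β-rule — branch into p  //  !q.
      branch 2.1 (add p):
        × closes — contains both p and !p.
      branch 2.2 (add !q):
        × closes — contains both q and !q.
All 3 branches close.
Every branch closed, so the negation is unsatisfiable and the formula is valid.

Valid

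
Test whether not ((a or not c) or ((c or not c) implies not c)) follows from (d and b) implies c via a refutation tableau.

No

Initial set: {((d and b) implies c); not not ((a or not c) or ((c or not c) implies not c))}.
((d and b) implies c): β-rule — branch into not (d and b)  //  c.
  branch 1 (add not (d and b)):
    not not ((a or not c) or ((c or not c) implies not c)): β-rule — branch into (a or not c)  //  ((c or not c) implies not c).
      branch 1.1 (add (a or not c)):
        not (d and b): β-rule — branch into not d  //  not b.
          branch 1.1.1 (add not d):
            (a or not c): β-rule — branch into a  //  not c.
              branch 1.1.1.1 (add a):
                ○ open, literals {a=1, d=0}.
              branch 1.1.1.2 (add not c):
                ○ open, literals {c=0, d=0}.
          branch 1.1.2 (add not b):
            (a or not c): β-rule — branch into a  //  not c.
              branch 1.1.2.1 (add a):
                ○ open, literals {a=1, b=0}.
              branch 1.1.2.2 (add not c):
                ○ open, literals {b=0, c=0}.
      branch 1.2 (add ((c or not c) implies not c)):
        not (d and b): β-rule — branch into not d  //  not b.
          branch 1.2.1 (add not d):
            ((c or not c) implies not c): β-rule — branch into not (c or not c)  //  not c.
              branch 1.2.1.1 (add not (c or not c)):
                not (c or not c): α-rule — add not c, not not c.
                × closes — contains both c and not c.
              branch 1.2.1.2 (add not c):
                ○ open, literals {c=0, d=0}.
          branch 1.2.2 (add not b):
            ((c or not c) implies not c): β-rule — branch into not (c or not c)  //  not c.
              branch 1.2.2.1 (add not (c or not c)):
                not (c or not c): α-rule — add not c, not not c.
                × closes — contains both c and not c.
              branch 1.2.2.2 (add not c):
                ○ open, literals {b=0, c=0}.
  branch 2 (add c):
    not not ((a or not c) or ((c or not c) implies not c)): β-rule — branch into (a or not c)  //  ((c or not c) implies not c).
      branch 2.1 (add (a or not c)):
        (a or not c): β-rule — branch into a  //  not c.
          branch 2.1.1 (add a):
            ○ open, literals {a=1, c=1}.
          branch 2.1.2 (add not c):
            × closes — contains both c and not c.
      branch 2.2 (add ((c or not c) implies not c)):
        ((c or not c) implies not c): β-rule — branch into not (c or not c)  //  not c.
          branch 2.2.1 (add not (c or not c)):
            not (c or not c): α-rule — add not c, not not c.
            × closes — contains both c and not c.
          branch 2.2.2 (add not c):
            × closes — contains both c and not c.
5 branches closed, 7 open.
An open branch gives a countermodel: a=1, d=0 (unmentioned atoms arbitrary); the premises hold there but the conclusion fails.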